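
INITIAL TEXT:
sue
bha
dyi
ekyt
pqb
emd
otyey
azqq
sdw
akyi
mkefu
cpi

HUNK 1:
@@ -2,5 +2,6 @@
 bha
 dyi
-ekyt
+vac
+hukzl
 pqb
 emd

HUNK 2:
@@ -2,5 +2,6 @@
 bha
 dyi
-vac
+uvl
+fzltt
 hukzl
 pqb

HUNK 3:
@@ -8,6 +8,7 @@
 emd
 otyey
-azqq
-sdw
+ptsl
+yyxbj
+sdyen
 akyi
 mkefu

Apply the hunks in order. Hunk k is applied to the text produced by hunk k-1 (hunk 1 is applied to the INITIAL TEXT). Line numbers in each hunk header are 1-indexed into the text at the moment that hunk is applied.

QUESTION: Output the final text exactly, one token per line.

Hunk 1: at line 2 remove [ekyt] add [vac,hukzl] -> 13 lines: sue bha dyi vac hukzl pqb emd otyey azqq sdw akyi mkefu cpi
Hunk 2: at line 2 remove [vac] add [uvl,fzltt] -> 14 lines: sue bha dyi uvl fzltt hukzl pqb emd otyey azqq sdw akyi mkefu cpi
Hunk 3: at line 8 remove [azqq,sdw] add [ptsl,yyxbj,sdyen] -> 15 lines: sue bha dyi uvl fzltt hukzl pqb emd otyey ptsl yyxbj sdyen akyi mkefu cpi

Answer: sue
bha
dyi
uvl
fzltt
hukzl
pqb
emd
otyey
ptsl
yyxbj
sdyen
akyi
mkefu
cpi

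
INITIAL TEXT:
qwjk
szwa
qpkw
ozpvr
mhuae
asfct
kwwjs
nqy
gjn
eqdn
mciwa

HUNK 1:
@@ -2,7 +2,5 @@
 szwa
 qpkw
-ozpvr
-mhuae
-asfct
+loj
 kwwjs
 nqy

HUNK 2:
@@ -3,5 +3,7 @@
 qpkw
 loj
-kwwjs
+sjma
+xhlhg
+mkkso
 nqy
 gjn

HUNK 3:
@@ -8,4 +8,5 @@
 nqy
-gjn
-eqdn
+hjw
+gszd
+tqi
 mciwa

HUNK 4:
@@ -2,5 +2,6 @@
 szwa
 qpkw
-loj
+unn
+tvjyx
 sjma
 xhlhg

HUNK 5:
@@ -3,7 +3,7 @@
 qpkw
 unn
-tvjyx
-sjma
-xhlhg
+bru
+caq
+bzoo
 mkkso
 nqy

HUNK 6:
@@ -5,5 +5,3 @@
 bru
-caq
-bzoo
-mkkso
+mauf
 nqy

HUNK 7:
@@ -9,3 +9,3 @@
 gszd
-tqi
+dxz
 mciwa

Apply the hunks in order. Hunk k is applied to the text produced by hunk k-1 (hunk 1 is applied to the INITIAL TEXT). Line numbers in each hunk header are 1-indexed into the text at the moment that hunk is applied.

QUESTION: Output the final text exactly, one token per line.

Answer: qwjk
szwa
qpkw
unn
bru
mauf
nqy
hjw
gszd
dxz
mciwa

Derivation:
Hunk 1: at line 2 remove [ozpvr,mhuae,asfct] add [loj] -> 9 lines: qwjk szwa qpkw loj kwwjs nqy gjn eqdn mciwa
Hunk 2: at line 3 remove [kwwjs] add [sjma,xhlhg,mkkso] -> 11 lines: qwjk szwa qpkw loj sjma xhlhg mkkso nqy gjn eqdn mciwa
Hunk 3: at line 8 remove [gjn,eqdn] add [hjw,gszd,tqi] -> 12 lines: qwjk szwa qpkw loj sjma xhlhg mkkso nqy hjw gszd tqi mciwa
Hunk 4: at line 2 remove [loj] add [unn,tvjyx] -> 13 lines: qwjk szwa qpkw unn tvjyx sjma xhlhg mkkso nqy hjw gszd tqi mciwa
Hunk 5: at line 3 remove [tvjyx,sjma,xhlhg] add [bru,caq,bzoo] -> 13 lines: qwjk szwa qpkw unn bru caq bzoo mkkso nqy hjw gszd tqi mciwa
Hunk 6: at line 5 remove [caq,bzoo,mkkso] add [mauf] -> 11 lines: qwjk szwa qpkw unn bru mauf nqy hjw gszd tqi mciwa
Hunk 7: at line 9 remove [tqi] add [dxz] -> 11 lines: qwjk szwa qpkw unn bru mauf nqy hjw gszd dxz mciwa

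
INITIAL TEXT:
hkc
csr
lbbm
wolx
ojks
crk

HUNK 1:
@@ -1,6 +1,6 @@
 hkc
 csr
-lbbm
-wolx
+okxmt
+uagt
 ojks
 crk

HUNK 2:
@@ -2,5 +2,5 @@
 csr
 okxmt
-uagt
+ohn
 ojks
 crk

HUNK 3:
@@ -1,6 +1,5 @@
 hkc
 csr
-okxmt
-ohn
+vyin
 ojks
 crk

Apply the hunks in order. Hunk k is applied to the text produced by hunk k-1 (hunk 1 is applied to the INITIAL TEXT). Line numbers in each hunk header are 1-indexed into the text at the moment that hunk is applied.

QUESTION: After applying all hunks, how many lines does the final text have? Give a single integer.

Answer: 5

Derivation:
Hunk 1: at line 1 remove [lbbm,wolx] add [okxmt,uagt] -> 6 lines: hkc csr okxmt uagt ojks crk
Hunk 2: at line 2 remove [uagt] add [ohn] -> 6 lines: hkc csr okxmt ohn ojks crk
Hunk 3: at line 1 remove [okxmt,ohn] add [vyin] -> 5 lines: hkc csr vyin ojks crk
Final line count: 5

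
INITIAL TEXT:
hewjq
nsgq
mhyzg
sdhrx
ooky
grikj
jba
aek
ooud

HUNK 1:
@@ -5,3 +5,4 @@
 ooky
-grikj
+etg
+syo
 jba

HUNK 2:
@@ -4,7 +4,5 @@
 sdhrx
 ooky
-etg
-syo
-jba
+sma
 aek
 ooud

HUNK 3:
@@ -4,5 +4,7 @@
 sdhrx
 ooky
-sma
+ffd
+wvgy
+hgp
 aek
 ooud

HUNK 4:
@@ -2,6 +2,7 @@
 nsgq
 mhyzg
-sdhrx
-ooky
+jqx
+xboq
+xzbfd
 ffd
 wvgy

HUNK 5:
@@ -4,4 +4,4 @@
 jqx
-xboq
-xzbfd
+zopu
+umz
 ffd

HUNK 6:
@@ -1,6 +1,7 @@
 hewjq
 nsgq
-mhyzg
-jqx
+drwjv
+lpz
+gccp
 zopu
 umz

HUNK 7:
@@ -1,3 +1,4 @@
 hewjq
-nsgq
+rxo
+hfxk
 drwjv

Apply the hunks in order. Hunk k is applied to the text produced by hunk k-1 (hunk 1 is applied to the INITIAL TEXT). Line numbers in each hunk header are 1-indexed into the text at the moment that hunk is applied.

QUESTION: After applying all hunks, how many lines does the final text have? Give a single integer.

Answer: 13

Derivation:
Hunk 1: at line 5 remove [grikj] add [etg,syo] -> 10 lines: hewjq nsgq mhyzg sdhrx ooky etg syo jba aek ooud
Hunk 2: at line 4 remove [etg,syo,jba] add [sma] -> 8 lines: hewjq nsgq mhyzg sdhrx ooky sma aek ooud
Hunk 3: at line 4 remove [sma] add [ffd,wvgy,hgp] -> 10 lines: hewjq nsgq mhyzg sdhrx ooky ffd wvgy hgp aek ooud
Hunk 4: at line 2 remove [sdhrx,ooky] add [jqx,xboq,xzbfd] -> 11 lines: hewjq nsgq mhyzg jqx xboq xzbfd ffd wvgy hgp aek ooud
Hunk 5: at line 4 remove [xboq,xzbfd] add [zopu,umz] -> 11 lines: hewjq nsgq mhyzg jqx zopu umz ffd wvgy hgp aek ooud
Hunk 6: at line 1 remove [mhyzg,jqx] add [drwjv,lpz,gccp] -> 12 lines: hewjq nsgq drwjv lpz gccp zopu umz ffd wvgy hgp aek ooud
Hunk 7: at line 1 remove [nsgq] add [rxo,hfxk] -> 13 lines: hewjq rxo hfxk drwjv lpz gccp zopu umz ffd wvgy hgp aek ooud
Final line count: 13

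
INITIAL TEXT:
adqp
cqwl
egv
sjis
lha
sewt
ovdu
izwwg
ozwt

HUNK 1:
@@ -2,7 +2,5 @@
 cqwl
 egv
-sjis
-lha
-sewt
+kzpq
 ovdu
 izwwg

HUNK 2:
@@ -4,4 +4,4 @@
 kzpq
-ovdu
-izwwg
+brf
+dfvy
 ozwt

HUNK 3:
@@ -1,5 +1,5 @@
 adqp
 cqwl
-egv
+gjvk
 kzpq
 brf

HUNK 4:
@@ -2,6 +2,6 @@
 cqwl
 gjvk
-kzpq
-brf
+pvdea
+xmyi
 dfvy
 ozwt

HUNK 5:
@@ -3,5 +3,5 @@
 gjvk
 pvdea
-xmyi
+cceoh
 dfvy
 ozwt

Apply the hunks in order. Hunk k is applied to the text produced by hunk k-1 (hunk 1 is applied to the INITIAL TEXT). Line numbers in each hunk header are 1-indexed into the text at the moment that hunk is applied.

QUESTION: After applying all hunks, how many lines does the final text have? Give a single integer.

Hunk 1: at line 2 remove [sjis,lha,sewt] add [kzpq] -> 7 lines: adqp cqwl egv kzpq ovdu izwwg ozwt
Hunk 2: at line 4 remove [ovdu,izwwg] add [brf,dfvy] -> 7 lines: adqp cqwl egv kzpq brf dfvy ozwt
Hunk 3: at line 1 remove [egv] add [gjvk] -> 7 lines: adqp cqwl gjvk kzpq brf dfvy ozwt
Hunk 4: at line 2 remove [kzpq,brf] add [pvdea,xmyi] -> 7 lines: adqp cqwl gjvk pvdea xmyi dfvy ozwt
Hunk 5: at line 3 remove [xmyi] add [cceoh] -> 7 lines: adqp cqwl gjvk pvdea cceoh dfvy ozwt
Final line count: 7

Answer: 7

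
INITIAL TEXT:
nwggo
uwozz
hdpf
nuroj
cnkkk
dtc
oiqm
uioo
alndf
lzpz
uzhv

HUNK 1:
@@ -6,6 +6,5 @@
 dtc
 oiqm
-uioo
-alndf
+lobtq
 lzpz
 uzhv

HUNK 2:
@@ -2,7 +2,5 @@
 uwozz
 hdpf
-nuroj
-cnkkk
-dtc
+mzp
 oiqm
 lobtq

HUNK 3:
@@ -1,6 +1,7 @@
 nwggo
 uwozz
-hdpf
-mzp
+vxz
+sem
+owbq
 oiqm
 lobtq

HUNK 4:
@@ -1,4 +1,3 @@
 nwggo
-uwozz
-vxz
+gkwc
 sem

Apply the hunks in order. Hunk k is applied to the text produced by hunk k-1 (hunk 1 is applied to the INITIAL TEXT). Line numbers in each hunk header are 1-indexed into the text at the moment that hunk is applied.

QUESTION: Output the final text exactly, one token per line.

Answer: nwggo
gkwc
sem
owbq
oiqm
lobtq
lzpz
uzhv

Derivation:
Hunk 1: at line 6 remove [uioo,alndf] add [lobtq] -> 10 lines: nwggo uwozz hdpf nuroj cnkkk dtc oiqm lobtq lzpz uzhv
Hunk 2: at line 2 remove [nuroj,cnkkk,dtc] add [mzp] -> 8 lines: nwggo uwozz hdpf mzp oiqm lobtq lzpz uzhv
Hunk 3: at line 1 remove [hdpf,mzp] add [vxz,sem,owbq] -> 9 lines: nwggo uwozz vxz sem owbq oiqm lobtq lzpz uzhv
Hunk 4: at line 1 remove [uwozz,vxz] add [gkwc] -> 8 lines: nwggo gkwc sem owbq oiqm lobtq lzpz uzhv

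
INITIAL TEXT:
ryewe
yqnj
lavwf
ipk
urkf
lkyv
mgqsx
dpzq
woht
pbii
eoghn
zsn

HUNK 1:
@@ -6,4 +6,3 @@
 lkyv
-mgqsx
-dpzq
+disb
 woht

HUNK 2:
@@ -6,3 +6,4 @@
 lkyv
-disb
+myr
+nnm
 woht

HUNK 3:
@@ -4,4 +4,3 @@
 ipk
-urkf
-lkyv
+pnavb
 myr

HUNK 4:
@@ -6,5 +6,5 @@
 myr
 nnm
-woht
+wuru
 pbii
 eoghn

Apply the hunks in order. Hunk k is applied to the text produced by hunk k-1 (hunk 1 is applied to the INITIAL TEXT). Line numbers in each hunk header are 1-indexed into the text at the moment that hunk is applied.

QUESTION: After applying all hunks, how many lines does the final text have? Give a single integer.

Hunk 1: at line 6 remove [mgqsx,dpzq] add [disb] -> 11 lines: ryewe yqnj lavwf ipk urkf lkyv disb woht pbii eoghn zsn
Hunk 2: at line 6 remove [disb] add [myr,nnm] -> 12 lines: ryewe yqnj lavwf ipk urkf lkyv myr nnm woht pbii eoghn zsn
Hunk 3: at line 4 remove [urkf,lkyv] add [pnavb] -> 11 lines: ryewe yqnj lavwf ipk pnavb myr nnm woht pbii eoghn zsn
Hunk 4: at line 6 remove [woht] add [wuru] -> 11 lines: ryewe yqnj lavwf ipk pnavb myr nnm wuru pbii eoghn zsn
Final line count: 11

Answer: 11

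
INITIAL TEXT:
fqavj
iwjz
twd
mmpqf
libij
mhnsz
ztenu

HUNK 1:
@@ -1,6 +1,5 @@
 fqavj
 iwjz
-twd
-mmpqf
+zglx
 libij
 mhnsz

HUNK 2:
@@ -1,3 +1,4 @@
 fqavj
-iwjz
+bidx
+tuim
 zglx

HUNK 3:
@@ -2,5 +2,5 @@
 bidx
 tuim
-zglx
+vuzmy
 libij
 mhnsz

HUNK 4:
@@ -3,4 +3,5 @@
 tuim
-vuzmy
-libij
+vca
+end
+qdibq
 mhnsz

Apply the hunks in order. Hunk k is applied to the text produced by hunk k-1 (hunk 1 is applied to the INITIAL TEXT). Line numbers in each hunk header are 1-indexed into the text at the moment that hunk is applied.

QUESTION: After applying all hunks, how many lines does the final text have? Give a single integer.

Answer: 8

Derivation:
Hunk 1: at line 1 remove [twd,mmpqf] add [zglx] -> 6 lines: fqavj iwjz zglx libij mhnsz ztenu
Hunk 2: at line 1 remove [iwjz] add [bidx,tuim] -> 7 lines: fqavj bidx tuim zglx libij mhnsz ztenu
Hunk 3: at line 2 remove [zglx] add [vuzmy] -> 7 lines: fqavj bidx tuim vuzmy libij mhnsz ztenu
Hunk 4: at line 3 remove [vuzmy,libij] add [vca,end,qdibq] -> 8 lines: fqavj bidx tuim vca end qdibq mhnsz ztenu
Final line count: 8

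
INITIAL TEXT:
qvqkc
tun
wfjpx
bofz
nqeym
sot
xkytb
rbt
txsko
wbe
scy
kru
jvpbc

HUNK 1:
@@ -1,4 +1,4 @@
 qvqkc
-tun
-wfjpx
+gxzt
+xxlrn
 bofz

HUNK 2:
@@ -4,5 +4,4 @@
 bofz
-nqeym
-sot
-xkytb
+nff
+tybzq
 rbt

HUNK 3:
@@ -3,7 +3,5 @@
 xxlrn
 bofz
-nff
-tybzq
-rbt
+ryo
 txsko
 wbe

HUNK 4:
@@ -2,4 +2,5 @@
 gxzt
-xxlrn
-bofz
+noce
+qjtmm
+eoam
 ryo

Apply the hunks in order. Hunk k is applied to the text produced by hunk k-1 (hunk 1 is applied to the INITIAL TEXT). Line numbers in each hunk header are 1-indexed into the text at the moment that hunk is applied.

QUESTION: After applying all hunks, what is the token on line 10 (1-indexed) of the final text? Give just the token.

Answer: kru

Derivation:
Hunk 1: at line 1 remove [tun,wfjpx] add [gxzt,xxlrn] -> 13 lines: qvqkc gxzt xxlrn bofz nqeym sot xkytb rbt txsko wbe scy kru jvpbc
Hunk 2: at line 4 remove [nqeym,sot,xkytb] add [nff,tybzq] -> 12 lines: qvqkc gxzt xxlrn bofz nff tybzq rbt txsko wbe scy kru jvpbc
Hunk 3: at line 3 remove [nff,tybzq,rbt] add [ryo] -> 10 lines: qvqkc gxzt xxlrn bofz ryo txsko wbe scy kru jvpbc
Hunk 4: at line 2 remove [xxlrn,bofz] add [noce,qjtmm,eoam] -> 11 lines: qvqkc gxzt noce qjtmm eoam ryo txsko wbe scy kru jvpbc
Final line 10: kru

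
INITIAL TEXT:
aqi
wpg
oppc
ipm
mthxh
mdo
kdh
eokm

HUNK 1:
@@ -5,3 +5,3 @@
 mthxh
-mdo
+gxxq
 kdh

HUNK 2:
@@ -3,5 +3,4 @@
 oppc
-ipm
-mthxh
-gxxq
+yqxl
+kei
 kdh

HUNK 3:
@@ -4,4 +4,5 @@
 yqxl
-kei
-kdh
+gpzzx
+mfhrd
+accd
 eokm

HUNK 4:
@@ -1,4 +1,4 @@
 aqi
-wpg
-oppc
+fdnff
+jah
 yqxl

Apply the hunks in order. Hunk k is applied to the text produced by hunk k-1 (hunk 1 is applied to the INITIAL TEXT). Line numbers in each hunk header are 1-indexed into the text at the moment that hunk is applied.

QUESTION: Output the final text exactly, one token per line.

Answer: aqi
fdnff
jah
yqxl
gpzzx
mfhrd
accd
eokm

Derivation:
Hunk 1: at line 5 remove [mdo] add [gxxq] -> 8 lines: aqi wpg oppc ipm mthxh gxxq kdh eokm
Hunk 2: at line 3 remove [ipm,mthxh,gxxq] add [yqxl,kei] -> 7 lines: aqi wpg oppc yqxl kei kdh eokm
Hunk 3: at line 4 remove [kei,kdh] add [gpzzx,mfhrd,accd] -> 8 lines: aqi wpg oppc yqxl gpzzx mfhrd accd eokm
Hunk 4: at line 1 remove [wpg,oppc] add [fdnff,jah] -> 8 lines: aqi fdnff jah yqxl gpzzx mfhrd accd eokm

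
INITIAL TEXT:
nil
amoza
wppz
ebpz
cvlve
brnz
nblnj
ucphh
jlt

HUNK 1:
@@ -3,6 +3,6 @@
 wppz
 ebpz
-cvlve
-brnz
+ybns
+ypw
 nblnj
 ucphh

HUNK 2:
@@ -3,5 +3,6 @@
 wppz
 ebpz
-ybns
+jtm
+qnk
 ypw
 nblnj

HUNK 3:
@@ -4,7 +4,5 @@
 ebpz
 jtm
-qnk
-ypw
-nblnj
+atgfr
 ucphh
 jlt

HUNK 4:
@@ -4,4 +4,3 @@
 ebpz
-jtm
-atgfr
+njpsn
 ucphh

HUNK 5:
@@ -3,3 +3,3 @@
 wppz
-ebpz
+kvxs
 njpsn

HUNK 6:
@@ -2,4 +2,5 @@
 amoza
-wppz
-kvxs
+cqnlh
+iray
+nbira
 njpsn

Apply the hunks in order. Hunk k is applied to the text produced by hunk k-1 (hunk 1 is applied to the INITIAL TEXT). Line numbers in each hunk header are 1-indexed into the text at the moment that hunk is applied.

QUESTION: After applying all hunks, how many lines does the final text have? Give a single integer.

Hunk 1: at line 3 remove [cvlve,brnz] add [ybns,ypw] -> 9 lines: nil amoza wppz ebpz ybns ypw nblnj ucphh jlt
Hunk 2: at line 3 remove [ybns] add [jtm,qnk] -> 10 lines: nil amoza wppz ebpz jtm qnk ypw nblnj ucphh jlt
Hunk 3: at line 4 remove [qnk,ypw,nblnj] add [atgfr] -> 8 lines: nil amoza wppz ebpz jtm atgfr ucphh jlt
Hunk 4: at line 4 remove [jtm,atgfr] add [njpsn] -> 7 lines: nil amoza wppz ebpz njpsn ucphh jlt
Hunk 5: at line 3 remove [ebpz] add [kvxs] -> 7 lines: nil amoza wppz kvxs njpsn ucphh jlt
Hunk 6: at line 2 remove [wppz,kvxs] add [cqnlh,iray,nbira] -> 8 lines: nil amoza cqnlh iray nbira njpsn ucphh jlt
Final line count: 8

Answer: 8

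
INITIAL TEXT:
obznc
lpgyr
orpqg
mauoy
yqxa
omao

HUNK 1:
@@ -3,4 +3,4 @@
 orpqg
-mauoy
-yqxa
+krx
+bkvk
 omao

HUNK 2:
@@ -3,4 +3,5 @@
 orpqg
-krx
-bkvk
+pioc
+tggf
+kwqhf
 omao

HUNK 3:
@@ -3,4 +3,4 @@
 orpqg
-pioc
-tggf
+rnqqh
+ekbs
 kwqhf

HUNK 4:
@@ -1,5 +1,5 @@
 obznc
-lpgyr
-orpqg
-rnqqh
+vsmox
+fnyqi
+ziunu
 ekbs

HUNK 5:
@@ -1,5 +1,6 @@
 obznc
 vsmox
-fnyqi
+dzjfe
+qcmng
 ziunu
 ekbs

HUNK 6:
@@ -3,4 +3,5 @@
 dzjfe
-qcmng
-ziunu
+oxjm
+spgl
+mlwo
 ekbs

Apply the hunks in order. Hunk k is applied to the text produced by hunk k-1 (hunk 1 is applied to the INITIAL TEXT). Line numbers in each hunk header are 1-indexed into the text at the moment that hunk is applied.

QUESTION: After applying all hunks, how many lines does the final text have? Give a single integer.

Hunk 1: at line 3 remove [mauoy,yqxa] add [krx,bkvk] -> 6 lines: obznc lpgyr orpqg krx bkvk omao
Hunk 2: at line 3 remove [krx,bkvk] add [pioc,tggf,kwqhf] -> 7 lines: obznc lpgyr orpqg pioc tggf kwqhf omao
Hunk 3: at line 3 remove [pioc,tggf] add [rnqqh,ekbs] -> 7 lines: obznc lpgyr orpqg rnqqh ekbs kwqhf omao
Hunk 4: at line 1 remove [lpgyr,orpqg,rnqqh] add [vsmox,fnyqi,ziunu] -> 7 lines: obznc vsmox fnyqi ziunu ekbs kwqhf omao
Hunk 5: at line 1 remove [fnyqi] add [dzjfe,qcmng] -> 8 lines: obznc vsmox dzjfe qcmng ziunu ekbs kwqhf omao
Hunk 6: at line 3 remove [qcmng,ziunu] add [oxjm,spgl,mlwo] -> 9 lines: obznc vsmox dzjfe oxjm spgl mlwo ekbs kwqhf omao
Final line count: 9

Answer: 9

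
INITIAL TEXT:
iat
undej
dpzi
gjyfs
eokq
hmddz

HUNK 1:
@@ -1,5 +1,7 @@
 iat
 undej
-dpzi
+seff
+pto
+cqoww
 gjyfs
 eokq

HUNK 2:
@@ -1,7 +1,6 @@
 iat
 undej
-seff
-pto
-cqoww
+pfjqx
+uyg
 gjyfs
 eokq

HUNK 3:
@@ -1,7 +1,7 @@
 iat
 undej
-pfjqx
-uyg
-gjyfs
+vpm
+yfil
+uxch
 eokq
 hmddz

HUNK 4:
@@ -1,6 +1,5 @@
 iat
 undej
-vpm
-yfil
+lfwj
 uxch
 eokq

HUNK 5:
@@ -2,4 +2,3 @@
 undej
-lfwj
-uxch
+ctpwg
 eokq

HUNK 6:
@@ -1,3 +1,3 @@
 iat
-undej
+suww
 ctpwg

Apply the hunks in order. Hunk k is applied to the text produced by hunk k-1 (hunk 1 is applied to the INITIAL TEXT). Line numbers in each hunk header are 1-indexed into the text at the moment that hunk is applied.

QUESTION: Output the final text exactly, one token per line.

Answer: iat
suww
ctpwg
eokq
hmddz

Derivation:
Hunk 1: at line 1 remove [dpzi] add [seff,pto,cqoww] -> 8 lines: iat undej seff pto cqoww gjyfs eokq hmddz
Hunk 2: at line 1 remove [seff,pto,cqoww] add [pfjqx,uyg] -> 7 lines: iat undej pfjqx uyg gjyfs eokq hmddz
Hunk 3: at line 1 remove [pfjqx,uyg,gjyfs] add [vpm,yfil,uxch] -> 7 lines: iat undej vpm yfil uxch eokq hmddz
Hunk 4: at line 1 remove [vpm,yfil] add [lfwj] -> 6 lines: iat undej lfwj uxch eokq hmddz
Hunk 5: at line 2 remove [lfwj,uxch] add [ctpwg] -> 5 lines: iat undej ctpwg eokq hmddz
Hunk 6: at line 1 remove [undej] add [suww] -> 5 lines: iat suww ctpwg eokq hmddz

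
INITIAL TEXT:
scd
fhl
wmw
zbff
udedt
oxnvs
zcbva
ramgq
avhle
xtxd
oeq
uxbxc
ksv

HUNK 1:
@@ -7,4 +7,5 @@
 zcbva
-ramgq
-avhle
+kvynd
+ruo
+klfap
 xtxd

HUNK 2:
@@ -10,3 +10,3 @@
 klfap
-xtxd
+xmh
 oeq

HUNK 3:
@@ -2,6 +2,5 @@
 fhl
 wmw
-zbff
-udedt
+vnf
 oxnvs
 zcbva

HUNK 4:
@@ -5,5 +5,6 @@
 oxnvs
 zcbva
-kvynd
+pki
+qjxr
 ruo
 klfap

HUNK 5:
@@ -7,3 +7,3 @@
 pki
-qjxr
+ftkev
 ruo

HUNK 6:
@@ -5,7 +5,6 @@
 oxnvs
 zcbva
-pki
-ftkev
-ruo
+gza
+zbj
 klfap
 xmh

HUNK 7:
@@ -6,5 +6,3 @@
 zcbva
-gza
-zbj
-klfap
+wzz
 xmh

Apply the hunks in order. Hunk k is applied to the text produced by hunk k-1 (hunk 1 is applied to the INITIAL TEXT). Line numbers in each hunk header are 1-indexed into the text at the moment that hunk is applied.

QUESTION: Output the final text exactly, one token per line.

Answer: scd
fhl
wmw
vnf
oxnvs
zcbva
wzz
xmh
oeq
uxbxc
ksv

Derivation:
Hunk 1: at line 7 remove [ramgq,avhle] add [kvynd,ruo,klfap] -> 14 lines: scd fhl wmw zbff udedt oxnvs zcbva kvynd ruo klfap xtxd oeq uxbxc ksv
Hunk 2: at line 10 remove [xtxd] add [xmh] -> 14 lines: scd fhl wmw zbff udedt oxnvs zcbva kvynd ruo klfap xmh oeq uxbxc ksv
Hunk 3: at line 2 remove [zbff,udedt] add [vnf] -> 13 lines: scd fhl wmw vnf oxnvs zcbva kvynd ruo klfap xmh oeq uxbxc ksv
Hunk 4: at line 5 remove [kvynd] add [pki,qjxr] -> 14 lines: scd fhl wmw vnf oxnvs zcbva pki qjxr ruo klfap xmh oeq uxbxc ksv
Hunk 5: at line 7 remove [qjxr] add [ftkev] -> 14 lines: scd fhl wmw vnf oxnvs zcbva pki ftkev ruo klfap xmh oeq uxbxc ksv
Hunk 6: at line 5 remove [pki,ftkev,ruo] add [gza,zbj] -> 13 lines: scd fhl wmw vnf oxnvs zcbva gza zbj klfap xmh oeq uxbxc ksv
Hunk 7: at line 6 remove [gza,zbj,klfap] add [wzz] -> 11 lines: scd fhl wmw vnf oxnvs zcbva wzz xmh oeq uxbxc ksv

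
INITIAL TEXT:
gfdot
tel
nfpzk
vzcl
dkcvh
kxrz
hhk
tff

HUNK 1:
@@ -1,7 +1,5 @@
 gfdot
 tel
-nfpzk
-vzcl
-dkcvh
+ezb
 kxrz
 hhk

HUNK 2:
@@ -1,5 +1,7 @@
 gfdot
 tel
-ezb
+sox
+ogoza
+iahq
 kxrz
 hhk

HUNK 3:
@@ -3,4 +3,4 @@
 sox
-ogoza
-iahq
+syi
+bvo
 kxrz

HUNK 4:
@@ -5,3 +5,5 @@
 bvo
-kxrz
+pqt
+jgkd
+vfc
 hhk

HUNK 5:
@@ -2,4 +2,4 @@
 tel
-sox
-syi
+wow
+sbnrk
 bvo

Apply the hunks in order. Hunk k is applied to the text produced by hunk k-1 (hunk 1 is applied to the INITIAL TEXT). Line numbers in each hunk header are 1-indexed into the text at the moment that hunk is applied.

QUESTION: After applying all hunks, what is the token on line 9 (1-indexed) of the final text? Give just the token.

Answer: hhk

Derivation:
Hunk 1: at line 1 remove [nfpzk,vzcl,dkcvh] add [ezb] -> 6 lines: gfdot tel ezb kxrz hhk tff
Hunk 2: at line 1 remove [ezb] add [sox,ogoza,iahq] -> 8 lines: gfdot tel sox ogoza iahq kxrz hhk tff
Hunk 3: at line 3 remove [ogoza,iahq] add [syi,bvo] -> 8 lines: gfdot tel sox syi bvo kxrz hhk tff
Hunk 4: at line 5 remove [kxrz] add [pqt,jgkd,vfc] -> 10 lines: gfdot tel sox syi bvo pqt jgkd vfc hhk tff
Hunk 5: at line 2 remove [sox,syi] add [wow,sbnrk] -> 10 lines: gfdot tel wow sbnrk bvo pqt jgkd vfc hhk tff
Final line 9: hhk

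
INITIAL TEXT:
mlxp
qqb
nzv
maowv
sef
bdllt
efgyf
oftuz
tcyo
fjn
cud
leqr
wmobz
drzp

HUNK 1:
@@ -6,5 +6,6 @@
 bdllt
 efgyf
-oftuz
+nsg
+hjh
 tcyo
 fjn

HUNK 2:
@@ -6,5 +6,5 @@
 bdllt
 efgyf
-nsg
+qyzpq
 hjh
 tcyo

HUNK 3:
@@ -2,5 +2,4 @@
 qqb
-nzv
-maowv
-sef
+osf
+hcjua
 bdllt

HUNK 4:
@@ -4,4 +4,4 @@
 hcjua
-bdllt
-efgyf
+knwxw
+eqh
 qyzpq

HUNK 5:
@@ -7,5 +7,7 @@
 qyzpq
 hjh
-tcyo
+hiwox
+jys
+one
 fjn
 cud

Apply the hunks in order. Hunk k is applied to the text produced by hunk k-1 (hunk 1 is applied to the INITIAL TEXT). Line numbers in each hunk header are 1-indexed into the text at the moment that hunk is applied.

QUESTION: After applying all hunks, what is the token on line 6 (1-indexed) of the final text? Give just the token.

Answer: eqh

Derivation:
Hunk 1: at line 6 remove [oftuz] add [nsg,hjh] -> 15 lines: mlxp qqb nzv maowv sef bdllt efgyf nsg hjh tcyo fjn cud leqr wmobz drzp
Hunk 2: at line 6 remove [nsg] add [qyzpq] -> 15 lines: mlxp qqb nzv maowv sef bdllt efgyf qyzpq hjh tcyo fjn cud leqr wmobz drzp
Hunk 3: at line 2 remove [nzv,maowv,sef] add [osf,hcjua] -> 14 lines: mlxp qqb osf hcjua bdllt efgyf qyzpq hjh tcyo fjn cud leqr wmobz drzp
Hunk 4: at line 4 remove [bdllt,efgyf] add [knwxw,eqh] -> 14 lines: mlxp qqb osf hcjua knwxw eqh qyzpq hjh tcyo fjn cud leqr wmobz drzp
Hunk 5: at line 7 remove [tcyo] add [hiwox,jys,one] -> 16 lines: mlxp qqb osf hcjua knwxw eqh qyzpq hjh hiwox jys one fjn cud leqr wmobz drzp
Final line 6: eqh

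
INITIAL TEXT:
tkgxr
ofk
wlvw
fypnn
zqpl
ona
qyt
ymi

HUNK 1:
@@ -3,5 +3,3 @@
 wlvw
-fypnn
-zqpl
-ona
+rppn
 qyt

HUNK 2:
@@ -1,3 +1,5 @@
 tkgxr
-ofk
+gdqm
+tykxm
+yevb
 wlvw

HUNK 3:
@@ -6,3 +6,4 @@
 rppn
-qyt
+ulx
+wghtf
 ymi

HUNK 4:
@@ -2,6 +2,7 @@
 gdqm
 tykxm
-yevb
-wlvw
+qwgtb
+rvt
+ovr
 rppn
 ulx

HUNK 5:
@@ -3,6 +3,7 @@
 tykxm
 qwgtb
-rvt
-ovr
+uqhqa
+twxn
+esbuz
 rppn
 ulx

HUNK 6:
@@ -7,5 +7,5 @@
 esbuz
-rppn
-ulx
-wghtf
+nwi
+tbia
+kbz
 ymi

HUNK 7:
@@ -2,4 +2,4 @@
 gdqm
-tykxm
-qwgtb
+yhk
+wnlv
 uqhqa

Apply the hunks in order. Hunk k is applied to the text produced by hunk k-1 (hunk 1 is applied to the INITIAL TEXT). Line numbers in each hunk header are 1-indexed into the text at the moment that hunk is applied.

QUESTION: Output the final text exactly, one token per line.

Hunk 1: at line 3 remove [fypnn,zqpl,ona] add [rppn] -> 6 lines: tkgxr ofk wlvw rppn qyt ymi
Hunk 2: at line 1 remove [ofk] add [gdqm,tykxm,yevb] -> 8 lines: tkgxr gdqm tykxm yevb wlvw rppn qyt ymi
Hunk 3: at line 6 remove [qyt] add [ulx,wghtf] -> 9 lines: tkgxr gdqm tykxm yevb wlvw rppn ulx wghtf ymi
Hunk 4: at line 2 remove [yevb,wlvw] add [qwgtb,rvt,ovr] -> 10 lines: tkgxr gdqm tykxm qwgtb rvt ovr rppn ulx wghtf ymi
Hunk 5: at line 3 remove [rvt,ovr] add [uqhqa,twxn,esbuz] -> 11 lines: tkgxr gdqm tykxm qwgtb uqhqa twxn esbuz rppn ulx wghtf ymi
Hunk 6: at line 7 remove [rppn,ulx,wghtf] add [nwi,tbia,kbz] -> 11 lines: tkgxr gdqm tykxm qwgtb uqhqa twxn esbuz nwi tbia kbz ymi
Hunk 7: at line 2 remove [tykxm,qwgtb] add [yhk,wnlv] -> 11 lines: tkgxr gdqm yhk wnlv uqhqa twxn esbuz nwi tbia kbz ymi

Answer: tkgxr
gdqm
yhk
wnlv
uqhqa
twxn
esbuz
nwi
tbia
kbz
ymi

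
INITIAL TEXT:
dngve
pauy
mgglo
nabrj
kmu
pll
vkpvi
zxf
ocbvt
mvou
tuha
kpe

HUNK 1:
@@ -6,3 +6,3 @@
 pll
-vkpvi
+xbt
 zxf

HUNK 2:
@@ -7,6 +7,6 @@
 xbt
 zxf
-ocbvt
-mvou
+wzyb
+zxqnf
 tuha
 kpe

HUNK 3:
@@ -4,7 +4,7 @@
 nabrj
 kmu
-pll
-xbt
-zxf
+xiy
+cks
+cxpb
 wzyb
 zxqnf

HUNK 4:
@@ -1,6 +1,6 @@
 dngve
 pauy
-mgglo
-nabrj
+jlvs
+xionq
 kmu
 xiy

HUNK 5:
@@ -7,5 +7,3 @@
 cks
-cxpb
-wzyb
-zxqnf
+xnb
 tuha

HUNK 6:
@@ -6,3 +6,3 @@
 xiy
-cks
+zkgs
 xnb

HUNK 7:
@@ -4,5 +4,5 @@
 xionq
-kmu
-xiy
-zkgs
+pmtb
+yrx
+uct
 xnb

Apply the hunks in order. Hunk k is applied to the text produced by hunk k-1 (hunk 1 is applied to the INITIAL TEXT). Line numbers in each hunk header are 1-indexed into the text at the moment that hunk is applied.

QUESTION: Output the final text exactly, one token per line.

Answer: dngve
pauy
jlvs
xionq
pmtb
yrx
uct
xnb
tuha
kpe

Derivation:
Hunk 1: at line 6 remove [vkpvi] add [xbt] -> 12 lines: dngve pauy mgglo nabrj kmu pll xbt zxf ocbvt mvou tuha kpe
Hunk 2: at line 7 remove [ocbvt,mvou] add [wzyb,zxqnf] -> 12 lines: dngve pauy mgglo nabrj kmu pll xbt zxf wzyb zxqnf tuha kpe
Hunk 3: at line 4 remove [pll,xbt,zxf] add [xiy,cks,cxpb] -> 12 lines: dngve pauy mgglo nabrj kmu xiy cks cxpb wzyb zxqnf tuha kpe
Hunk 4: at line 1 remove [mgglo,nabrj] add [jlvs,xionq] -> 12 lines: dngve pauy jlvs xionq kmu xiy cks cxpb wzyb zxqnf tuha kpe
Hunk 5: at line 7 remove [cxpb,wzyb,zxqnf] add [xnb] -> 10 lines: dngve pauy jlvs xionq kmu xiy cks xnb tuha kpe
Hunk 6: at line 6 remove [cks] add [zkgs] -> 10 lines: dngve pauy jlvs xionq kmu xiy zkgs xnb tuha kpe
Hunk 7: at line 4 remove [kmu,xiy,zkgs] add [pmtb,yrx,uct] -> 10 lines: dngve pauy jlvs xionq pmtb yrx uct xnb tuha kpe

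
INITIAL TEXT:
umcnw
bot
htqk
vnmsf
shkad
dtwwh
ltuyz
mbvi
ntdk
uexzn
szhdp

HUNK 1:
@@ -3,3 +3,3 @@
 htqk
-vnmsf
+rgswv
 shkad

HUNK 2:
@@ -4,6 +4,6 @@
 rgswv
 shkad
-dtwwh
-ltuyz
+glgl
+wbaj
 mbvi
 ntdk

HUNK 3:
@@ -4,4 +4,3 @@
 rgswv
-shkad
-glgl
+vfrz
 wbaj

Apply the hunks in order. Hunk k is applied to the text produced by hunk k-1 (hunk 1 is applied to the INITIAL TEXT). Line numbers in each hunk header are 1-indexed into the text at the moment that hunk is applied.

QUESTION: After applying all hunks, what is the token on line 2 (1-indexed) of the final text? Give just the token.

Hunk 1: at line 3 remove [vnmsf] add [rgswv] -> 11 lines: umcnw bot htqk rgswv shkad dtwwh ltuyz mbvi ntdk uexzn szhdp
Hunk 2: at line 4 remove [dtwwh,ltuyz] add [glgl,wbaj] -> 11 lines: umcnw bot htqk rgswv shkad glgl wbaj mbvi ntdk uexzn szhdp
Hunk 3: at line 4 remove [shkad,glgl] add [vfrz] -> 10 lines: umcnw bot htqk rgswv vfrz wbaj mbvi ntdk uexzn szhdp
Final line 2: bot

Answer: bot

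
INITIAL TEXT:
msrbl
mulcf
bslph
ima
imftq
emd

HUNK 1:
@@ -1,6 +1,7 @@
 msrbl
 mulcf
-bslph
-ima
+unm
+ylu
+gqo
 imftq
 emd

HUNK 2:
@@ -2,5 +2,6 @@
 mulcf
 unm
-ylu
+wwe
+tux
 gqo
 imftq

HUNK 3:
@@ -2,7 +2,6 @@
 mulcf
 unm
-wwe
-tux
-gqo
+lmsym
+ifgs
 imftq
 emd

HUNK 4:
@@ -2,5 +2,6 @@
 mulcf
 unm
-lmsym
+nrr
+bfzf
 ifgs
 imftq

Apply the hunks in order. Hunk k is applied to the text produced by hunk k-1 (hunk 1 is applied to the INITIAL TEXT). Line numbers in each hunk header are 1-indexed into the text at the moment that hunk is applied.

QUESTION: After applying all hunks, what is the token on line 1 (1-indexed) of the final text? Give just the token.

Hunk 1: at line 1 remove [bslph,ima] add [unm,ylu,gqo] -> 7 lines: msrbl mulcf unm ylu gqo imftq emd
Hunk 2: at line 2 remove [ylu] add [wwe,tux] -> 8 lines: msrbl mulcf unm wwe tux gqo imftq emd
Hunk 3: at line 2 remove [wwe,tux,gqo] add [lmsym,ifgs] -> 7 lines: msrbl mulcf unm lmsym ifgs imftq emd
Hunk 4: at line 2 remove [lmsym] add [nrr,bfzf] -> 8 lines: msrbl mulcf unm nrr bfzf ifgs imftq emd
Final line 1: msrbl

Answer: msrbl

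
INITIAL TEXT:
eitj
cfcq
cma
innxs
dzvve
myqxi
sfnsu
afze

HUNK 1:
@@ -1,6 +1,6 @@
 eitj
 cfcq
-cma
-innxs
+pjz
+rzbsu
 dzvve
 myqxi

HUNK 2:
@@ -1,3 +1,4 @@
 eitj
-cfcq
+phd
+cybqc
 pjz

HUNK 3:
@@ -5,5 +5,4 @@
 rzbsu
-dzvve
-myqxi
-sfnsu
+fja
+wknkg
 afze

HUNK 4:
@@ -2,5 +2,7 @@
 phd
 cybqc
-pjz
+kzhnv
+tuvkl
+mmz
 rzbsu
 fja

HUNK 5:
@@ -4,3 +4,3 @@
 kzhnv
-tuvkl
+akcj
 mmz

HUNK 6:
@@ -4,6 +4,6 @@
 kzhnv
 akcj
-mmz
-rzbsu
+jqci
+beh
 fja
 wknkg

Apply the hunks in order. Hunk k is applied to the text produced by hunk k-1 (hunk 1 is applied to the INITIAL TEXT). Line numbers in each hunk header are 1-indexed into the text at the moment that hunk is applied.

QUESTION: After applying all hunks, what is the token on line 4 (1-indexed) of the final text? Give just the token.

Answer: kzhnv

Derivation:
Hunk 1: at line 1 remove [cma,innxs] add [pjz,rzbsu] -> 8 lines: eitj cfcq pjz rzbsu dzvve myqxi sfnsu afze
Hunk 2: at line 1 remove [cfcq] add [phd,cybqc] -> 9 lines: eitj phd cybqc pjz rzbsu dzvve myqxi sfnsu afze
Hunk 3: at line 5 remove [dzvve,myqxi,sfnsu] add [fja,wknkg] -> 8 lines: eitj phd cybqc pjz rzbsu fja wknkg afze
Hunk 4: at line 2 remove [pjz] add [kzhnv,tuvkl,mmz] -> 10 lines: eitj phd cybqc kzhnv tuvkl mmz rzbsu fja wknkg afze
Hunk 5: at line 4 remove [tuvkl] add [akcj] -> 10 lines: eitj phd cybqc kzhnv akcj mmz rzbsu fja wknkg afze
Hunk 6: at line 4 remove [mmz,rzbsu] add [jqci,beh] -> 10 lines: eitj phd cybqc kzhnv akcj jqci beh fja wknkg afze
Final line 4: kzhnv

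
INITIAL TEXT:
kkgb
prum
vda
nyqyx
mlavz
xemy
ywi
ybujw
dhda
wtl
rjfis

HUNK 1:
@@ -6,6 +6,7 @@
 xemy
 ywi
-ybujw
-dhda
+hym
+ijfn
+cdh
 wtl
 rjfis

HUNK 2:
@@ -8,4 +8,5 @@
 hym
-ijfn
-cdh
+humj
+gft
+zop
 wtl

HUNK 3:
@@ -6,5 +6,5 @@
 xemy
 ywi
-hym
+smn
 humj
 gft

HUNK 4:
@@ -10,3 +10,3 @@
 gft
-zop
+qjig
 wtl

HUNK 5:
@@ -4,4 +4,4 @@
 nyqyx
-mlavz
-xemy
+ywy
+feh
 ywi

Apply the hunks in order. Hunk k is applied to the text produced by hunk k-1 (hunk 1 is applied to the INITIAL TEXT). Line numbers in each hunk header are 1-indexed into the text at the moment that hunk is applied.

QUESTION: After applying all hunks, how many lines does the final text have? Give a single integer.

Answer: 13

Derivation:
Hunk 1: at line 6 remove [ybujw,dhda] add [hym,ijfn,cdh] -> 12 lines: kkgb prum vda nyqyx mlavz xemy ywi hym ijfn cdh wtl rjfis
Hunk 2: at line 8 remove [ijfn,cdh] add [humj,gft,zop] -> 13 lines: kkgb prum vda nyqyx mlavz xemy ywi hym humj gft zop wtl rjfis
Hunk 3: at line 6 remove [hym] add [smn] -> 13 lines: kkgb prum vda nyqyx mlavz xemy ywi smn humj gft zop wtl rjfis
Hunk 4: at line 10 remove [zop] add [qjig] -> 13 lines: kkgb prum vda nyqyx mlavz xemy ywi smn humj gft qjig wtl rjfis
Hunk 5: at line 4 remove [mlavz,xemy] add [ywy,feh] -> 13 lines: kkgb prum vda nyqyx ywy feh ywi smn humj gft qjig wtl rjfis
Final line count: 13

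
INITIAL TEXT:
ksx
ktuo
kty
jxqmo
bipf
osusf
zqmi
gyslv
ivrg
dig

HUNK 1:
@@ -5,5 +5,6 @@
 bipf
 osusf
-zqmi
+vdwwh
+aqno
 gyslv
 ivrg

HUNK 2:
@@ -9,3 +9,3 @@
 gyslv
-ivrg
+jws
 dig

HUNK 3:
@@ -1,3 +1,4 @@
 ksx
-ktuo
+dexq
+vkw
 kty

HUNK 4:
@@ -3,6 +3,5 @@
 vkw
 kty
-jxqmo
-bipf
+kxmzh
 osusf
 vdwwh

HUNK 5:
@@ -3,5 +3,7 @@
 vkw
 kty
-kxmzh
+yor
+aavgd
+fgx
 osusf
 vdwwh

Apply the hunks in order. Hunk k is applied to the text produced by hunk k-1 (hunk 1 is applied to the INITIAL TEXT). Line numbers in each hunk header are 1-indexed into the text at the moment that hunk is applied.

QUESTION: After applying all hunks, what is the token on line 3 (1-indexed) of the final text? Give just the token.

Answer: vkw

Derivation:
Hunk 1: at line 5 remove [zqmi] add [vdwwh,aqno] -> 11 lines: ksx ktuo kty jxqmo bipf osusf vdwwh aqno gyslv ivrg dig
Hunk 2: at line 9 remove [ivrg] add [jws] -> 11 lines: ksx ktuo kty jxqmo bipf osusf vdwwh aqno gyslv jws dig
Hunk 3: at line 1 remove [ktuo] add [dexq,vkw] -> 12 lines: ksx dexq vkw kty jxqmo bipf osusf vdwwh aqno gyslv jws dig
Hunk 4: at line 3 remove [jxqmo,bipf] add [kxmzh] -> 11 lines: ksx dexq vkw kty kxmzh osusf vdwwh aqno gyslv jws dig
Hunk 5: at line 3 remove [kxmzh] add [yor,aavgd,fgx] -> 13 lines: ksx dexq vkw kty yor aavgd fgx osusf vdwwh aqno gyslv jws dig
Final line 3: vkw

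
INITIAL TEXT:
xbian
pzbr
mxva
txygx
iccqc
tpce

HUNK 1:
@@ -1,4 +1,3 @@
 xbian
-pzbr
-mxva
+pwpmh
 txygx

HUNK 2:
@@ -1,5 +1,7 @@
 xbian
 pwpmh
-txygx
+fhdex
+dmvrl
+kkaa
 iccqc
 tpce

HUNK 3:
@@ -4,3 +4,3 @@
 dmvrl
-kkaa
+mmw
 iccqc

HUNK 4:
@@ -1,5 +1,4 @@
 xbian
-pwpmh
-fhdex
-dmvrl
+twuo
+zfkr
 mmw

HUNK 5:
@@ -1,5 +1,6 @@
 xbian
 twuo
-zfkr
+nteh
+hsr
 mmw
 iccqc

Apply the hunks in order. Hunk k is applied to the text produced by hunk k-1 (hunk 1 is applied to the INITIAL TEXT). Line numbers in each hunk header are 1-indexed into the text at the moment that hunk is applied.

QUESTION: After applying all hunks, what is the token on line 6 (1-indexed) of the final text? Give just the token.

Hunk 1: at line 1 remove [pzbr,mxva] add [pwpmh] -> 5 lines: xbian pwpmh txygx iccqc tpce
Hunk 2: at line 1 remove [txygx] add [fhdex,dmvrl,kkaa] -> 7 lines: xbian pwpmh fhdex dmvrl kkaa iccqc tpce
Hunk 3: at line 4 remove [kkaa] add [mmw] -> 7 lines: xbian pwpmh fhdex dmvrl mmw iccqc tpce
Hunk 4: at line 1 remove [pwpmh,fhdex,dmvrl] add [twuo,zfkr] -> 6 lines: xbian twuo zfkr mmw iccqc tpce
Hunk 5: at line 1 remove [zfkr] add [nteh,hsr] -> 7 lines: xbian twuo nteh hsr mmw iccqc tpce
Final line 6: iccqc

Answer: iccqc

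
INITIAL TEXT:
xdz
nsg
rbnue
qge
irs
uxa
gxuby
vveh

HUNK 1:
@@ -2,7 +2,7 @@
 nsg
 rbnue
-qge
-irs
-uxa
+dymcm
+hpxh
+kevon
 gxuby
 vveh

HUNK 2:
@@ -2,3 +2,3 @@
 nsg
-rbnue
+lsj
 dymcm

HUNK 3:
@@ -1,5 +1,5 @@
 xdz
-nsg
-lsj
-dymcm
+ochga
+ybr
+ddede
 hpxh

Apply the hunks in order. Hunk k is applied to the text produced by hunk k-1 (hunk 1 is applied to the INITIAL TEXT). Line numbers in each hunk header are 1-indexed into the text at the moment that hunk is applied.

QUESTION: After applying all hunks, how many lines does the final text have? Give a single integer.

Hunk 1: at line 2 remove [qge,irs,uxa] add [dymcm,hpxh,kevon] -> 8 lines: xdz nsg rbnue dymcm hpxh kevon gxuby vveh
Hunk 2: at line 2 remove [rbnue] add [lsj] -> 8 lines: xdz nsg lsj dymcm hpxh kevon gxuby vveh
Hunk 3: at line 1 remove [nsg,lsj,dymcm] add [ochga,ybr,ddede] -> 8 lines: xdz ochga ybr ddede hpxh kevon gxuby vveh
Final line count: 8

Answer: 8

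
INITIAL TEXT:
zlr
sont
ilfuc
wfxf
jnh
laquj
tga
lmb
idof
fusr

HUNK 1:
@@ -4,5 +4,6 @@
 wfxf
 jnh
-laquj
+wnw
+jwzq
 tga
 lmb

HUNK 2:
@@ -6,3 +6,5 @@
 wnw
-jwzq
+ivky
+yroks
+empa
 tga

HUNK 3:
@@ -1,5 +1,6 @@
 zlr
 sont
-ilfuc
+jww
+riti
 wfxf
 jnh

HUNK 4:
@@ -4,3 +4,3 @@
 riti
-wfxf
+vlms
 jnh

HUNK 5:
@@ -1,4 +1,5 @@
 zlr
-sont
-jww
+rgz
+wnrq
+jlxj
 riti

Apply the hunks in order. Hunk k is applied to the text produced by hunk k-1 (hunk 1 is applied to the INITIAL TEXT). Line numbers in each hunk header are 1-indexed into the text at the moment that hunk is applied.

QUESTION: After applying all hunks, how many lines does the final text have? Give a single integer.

Hunk 1: at line 4 remove [laquj] add [wnw,jwzq] -> 11 lines: zlr sont ilfuc wfxf jnh wnw jwzq tga lmb idof fusr
Hunk 2: at line 6 remove [jwzq] add [ivky,yroks,empa] -> 13 lines: zlr sont ilfuc wfxf jnh wnw ivky yroks empa tga lmb idof fusr
Hunk 3: at line 1 remove [ilfuc] add [jww,riti] -> 14 lines: zlr sont jww riti wfxf jnh wnw ivky yroks empa tga lmb idof fusr
Hunk 4: at line 4 remove [wfxf] add [vlms] -> 14 lines: zlr sont jww riti vlms jnh wnw ivky yroks empa tga lmb idof fusr
Hunk 5: at line 1 remove [sont,jww] add [rgz,wnrq,jlxj] -> 15 lines: zlr rgz wnrq jlxj riti vlms jnh wnw ivky yroks empa tga lmb idof fusr
Final line count: 15

Answer: 15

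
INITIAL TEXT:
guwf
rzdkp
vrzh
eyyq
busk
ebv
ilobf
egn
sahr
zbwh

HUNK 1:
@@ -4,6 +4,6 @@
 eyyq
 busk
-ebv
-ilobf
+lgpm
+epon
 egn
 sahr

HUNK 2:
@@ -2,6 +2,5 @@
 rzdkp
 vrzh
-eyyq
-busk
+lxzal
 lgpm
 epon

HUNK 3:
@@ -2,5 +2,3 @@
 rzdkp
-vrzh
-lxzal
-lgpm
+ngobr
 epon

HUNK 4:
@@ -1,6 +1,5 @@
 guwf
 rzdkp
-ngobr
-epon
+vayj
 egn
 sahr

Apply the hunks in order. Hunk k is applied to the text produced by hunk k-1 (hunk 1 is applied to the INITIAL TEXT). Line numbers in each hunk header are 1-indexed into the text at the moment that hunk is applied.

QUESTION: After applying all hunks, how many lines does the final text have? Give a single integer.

Answer: 6

Derivation:
Hunk 1: at line 4 remove [ebv,ilobf] add [lgpm,epon] -> 10 lines: guwf rzdkp vrzh eyyq busk lgpm epon egn sahr zbwh
Hunk 2: at line 2 remove [eyyq,busk] add [lxzal] -> 9 lines: guwf rzdkp vrzh lxzal lgpm epon egn sahr zbwh
Hunk 3: at line 2 remove [vrzh,lxzal,lgpm] add [ngobr] -> 7 lines: guwf rzdkp ngobr epon egn sahr zbwh
Hunk 4: at line 1 remove [ngobr,epon] add [vayj] -> 6 lines: guwf rzdkp vayj egn sahr zbwh
Final line count: 6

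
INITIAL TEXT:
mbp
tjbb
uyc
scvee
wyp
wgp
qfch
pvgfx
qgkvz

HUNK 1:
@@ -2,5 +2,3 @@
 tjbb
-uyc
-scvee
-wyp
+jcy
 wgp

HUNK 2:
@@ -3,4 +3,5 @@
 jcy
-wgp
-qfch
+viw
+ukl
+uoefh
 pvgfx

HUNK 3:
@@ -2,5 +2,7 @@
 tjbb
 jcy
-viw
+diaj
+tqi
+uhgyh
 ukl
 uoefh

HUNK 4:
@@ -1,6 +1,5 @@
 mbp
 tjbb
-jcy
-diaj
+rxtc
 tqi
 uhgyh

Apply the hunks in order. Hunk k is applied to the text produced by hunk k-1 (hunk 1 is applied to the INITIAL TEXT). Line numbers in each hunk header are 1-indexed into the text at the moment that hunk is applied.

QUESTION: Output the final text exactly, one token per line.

Hunk 1: at line 2 remove [uyc,scvee,wyp] add [jcy] -> 7 lines: mbp tjbb jcy wgp qfch pvgfx qgkvz
Hunk 2: at line 3 remove [wgp,qfch] add [viw,ukl,uoefh] -> 8 lines: mbp tjbb jcy viw ukl uoefh pvgfx qgkvz
Hunk 3: at line 2 remove [viw] add [diaj,tqi,uhgyh] -> 10 lines: mbp tjbb jcy diaj tqi uhgyh ukl uoefh pvgfx qgkvz
Hunk 4: at line 1 remove [jcy,diaj] add [rxtc] -> 9 lines: mbp tjbb rxtc tqi uhgyh ukl uoefh pvgfx qgkvz

Answer: mbp
tjbb
rxtc
tqi
uhgyh
ukl
uoefh
pvgfx
qgkvz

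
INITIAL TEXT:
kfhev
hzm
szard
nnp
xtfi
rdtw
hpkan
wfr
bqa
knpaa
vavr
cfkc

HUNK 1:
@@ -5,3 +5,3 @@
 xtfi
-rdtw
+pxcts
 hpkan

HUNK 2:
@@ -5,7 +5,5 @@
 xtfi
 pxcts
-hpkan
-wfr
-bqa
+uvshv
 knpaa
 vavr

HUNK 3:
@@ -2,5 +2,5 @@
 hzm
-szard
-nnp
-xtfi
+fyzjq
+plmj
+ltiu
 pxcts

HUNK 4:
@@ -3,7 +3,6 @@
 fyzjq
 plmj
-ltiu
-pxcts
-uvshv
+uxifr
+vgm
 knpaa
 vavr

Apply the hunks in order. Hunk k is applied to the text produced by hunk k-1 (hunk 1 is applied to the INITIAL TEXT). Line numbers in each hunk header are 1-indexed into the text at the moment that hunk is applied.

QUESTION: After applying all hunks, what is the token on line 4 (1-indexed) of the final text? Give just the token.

Hunk 1: at line 5 remove [rdtw] add [pxcts] -> 12 lines: kfhev hzm szard nnp xtfi pxcts hpkan wfr bqa knpaa vavr cfkc
Hunk 2: at line 5 remove [hpkan,wfr,bqa] add [uvshv] -> 10 lines: kfhev hzm szard nnp xtfi pxcts uvshv knpaa vavr cfkc
Hunk 3: at line 2 remove [szard,nnp,xtfi] add [fyzjq,plmj,ltiu] -> 10 lines: kfhev hzm fyzjq plmj ltiu pxcts uvshv knpaa vavr cfkc
Hunk 4: at line 3 remove [ltiu,pxcts,uvshv] add [uxifr,vgm] -> 9 lines: kfhev hzm fyzjq plmj uxifr vgm knpaa vavr cfkc
Final line 4: plmj

Answer: plmj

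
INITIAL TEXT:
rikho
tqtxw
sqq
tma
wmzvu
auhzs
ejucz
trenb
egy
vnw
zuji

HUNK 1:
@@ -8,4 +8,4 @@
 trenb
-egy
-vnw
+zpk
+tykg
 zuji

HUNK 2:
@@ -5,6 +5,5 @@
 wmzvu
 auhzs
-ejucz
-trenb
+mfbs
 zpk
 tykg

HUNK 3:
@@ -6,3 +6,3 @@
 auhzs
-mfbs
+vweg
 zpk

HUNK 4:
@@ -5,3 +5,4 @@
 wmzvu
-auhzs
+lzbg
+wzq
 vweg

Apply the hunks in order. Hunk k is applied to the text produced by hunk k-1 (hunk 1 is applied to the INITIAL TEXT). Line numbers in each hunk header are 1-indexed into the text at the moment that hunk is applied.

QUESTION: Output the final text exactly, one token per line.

Hunk 1: at line 8 remove [egy,vnw] add [zpk,tykg] -> 11 lines: rikho tqtxw sqq tma wmzvu auhzs ejucz trenb zpk tykg zuji
Hunk 2: at line 5 remove [ejucz,trenb] add [mfbs] -> 10 lines: rikho tqtxw sqq tma wmzvu auhzs mfbs zpk tykg zuji
Hunk 3: at line 6 remove [mfbs] add [vweg] -> 10 lines: rikho tqtxw sqq tma wmzvu auhzs vweg zpk tykg zuji
Hunk 4: at line 5 remove [auhzs] add [lzbg,wzq] -> 11 lines: rikho tqtxw sqq tma wmzvu lzbg wzq vweg zpk tykg zuji

Answer: rikho
tqtxw
sqq
tma
wmzvu
lzbg
wzq
vweg
zpk
tykg
zuji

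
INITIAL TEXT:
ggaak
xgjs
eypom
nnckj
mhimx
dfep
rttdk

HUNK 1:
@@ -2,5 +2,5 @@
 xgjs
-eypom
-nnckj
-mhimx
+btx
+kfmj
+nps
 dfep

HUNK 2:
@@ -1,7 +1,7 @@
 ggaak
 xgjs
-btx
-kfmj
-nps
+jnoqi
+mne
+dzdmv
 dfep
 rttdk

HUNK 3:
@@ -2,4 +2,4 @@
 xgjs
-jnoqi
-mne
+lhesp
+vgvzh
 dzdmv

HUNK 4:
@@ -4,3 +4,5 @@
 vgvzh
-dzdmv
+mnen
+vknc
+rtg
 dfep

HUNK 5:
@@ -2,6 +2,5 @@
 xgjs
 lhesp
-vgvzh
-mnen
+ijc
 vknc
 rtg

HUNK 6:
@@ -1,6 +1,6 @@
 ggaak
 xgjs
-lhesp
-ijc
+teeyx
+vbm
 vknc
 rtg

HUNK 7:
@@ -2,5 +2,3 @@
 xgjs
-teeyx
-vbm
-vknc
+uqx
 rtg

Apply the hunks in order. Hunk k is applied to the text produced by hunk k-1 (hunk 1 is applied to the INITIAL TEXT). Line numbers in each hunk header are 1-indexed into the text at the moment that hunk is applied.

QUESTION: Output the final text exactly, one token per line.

Hunk 1: at line 2 remove [eypom,nnckj,mhimx] add [btx,kfmj,nps] -> 7 lines: ggaak xgjs btx kfmj nps dfep rttdk
Hunk 2: at line 1 remove [btx,kfmj,nps] add [jnoqi,mne,dzdmv] -> 7 lines: ggaak xgjs jnoqi mne dzdmv dfep rttdk
Hunk 3: at line 2 remove [jnoqi,mne] add [lhesp,vgvzh] -> 7 lines: ggaak xgjs lhesp vgvzh dzdmv dfep rttdk
Hunk 4: at line 4 remove [dzdmv] add [mnen,vknc,rtg] -> 9 lines: ggaak xgjs lhesp vgvzh mnen vknc rtg dfep rttdk
Hunk 5: at line 2 remove [vgvzh,mnen] add [ijc] -> 8 lines: ggaak xgjs lhesp ijc vknc rtg dfep rttdk
Hunk 6: at line 1 remove [lhesp,ijc] add [teeyx,vbm] -> 8 lines: ggaak xgjs teeyx vbm vknc rtg dfep rttdk
Hunk 7: at line 2 remove [teeyx,vbm,vknc] add [uqx] -> 6 lines: ggaak xgjs uqx rtg dfep rttdk

Answer: ggaak
xgjs
uqx
rtg
dfep
rttdk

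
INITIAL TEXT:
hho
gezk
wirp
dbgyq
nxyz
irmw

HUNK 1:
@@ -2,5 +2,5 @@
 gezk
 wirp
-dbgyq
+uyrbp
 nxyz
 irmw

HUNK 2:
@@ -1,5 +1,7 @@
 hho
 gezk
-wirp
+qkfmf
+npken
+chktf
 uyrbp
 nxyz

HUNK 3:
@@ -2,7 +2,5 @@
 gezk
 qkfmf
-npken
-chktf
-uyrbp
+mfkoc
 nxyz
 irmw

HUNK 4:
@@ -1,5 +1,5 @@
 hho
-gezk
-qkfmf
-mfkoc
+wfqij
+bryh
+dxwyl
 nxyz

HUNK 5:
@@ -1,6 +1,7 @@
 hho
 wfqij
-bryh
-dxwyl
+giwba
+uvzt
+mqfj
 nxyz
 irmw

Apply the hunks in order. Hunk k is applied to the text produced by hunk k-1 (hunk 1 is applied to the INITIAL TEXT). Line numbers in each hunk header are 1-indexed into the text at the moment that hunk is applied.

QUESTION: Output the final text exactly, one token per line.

Hunk 1: at line 2 remove [dbgyq] add [uyrbp] -> 6 lines: hho gezk wirp uyrbp nxyz irmw
Hunk 2: at line 1 remove [wirp] add [qkfmf,npken,chktf] -> 8 lines: hho gezk qkfmf npken chktf uyrbp nxyz irmw
Hunk 3: at line 2 remove [npken,chktf,uyrbp] add [mfkoc] -> 6 lines: hho gezk qkfmf mfkoc nxyz irmw
Hunk 4: at line 1 remove [gezk,qkfmf,mfkoc] add [wfqij,bryh,dxwyl] -> 6 lines: hho wfqij bryh dxwyl nxyz irmw
Hunk 5: at line 1 remove [bryh,dxwyl] add [giwba,uvzt,mqfj] -> 7 lines: hho wfqij giwba uvzt mqfj nxyz irmw

Answer: hho
wfqij
giwba
uvzt
mqfj
nxyz
irmw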